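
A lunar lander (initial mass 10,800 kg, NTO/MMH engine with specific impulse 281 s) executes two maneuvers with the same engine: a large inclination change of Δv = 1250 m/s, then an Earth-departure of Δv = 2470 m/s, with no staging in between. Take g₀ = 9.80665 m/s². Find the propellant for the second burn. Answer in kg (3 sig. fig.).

propellant for the second burn ≈ 4060 kg

v_e = Isp · g₀ = 281 × 9.80665 = 2755.7 m/s.
After the first burn: m = 10800 × exp(−1250/2755.7) = 10800 × 0.63533 = 6,861.56 kg.
After the second burn: m = 6,861.56 × exp(−2470/2755.7) = 6,861.56 × 0.40806 = 2,799.93 kg.
Second-burn propellant = 6,861.56 − 2,799.93 = 4,061.63 kg.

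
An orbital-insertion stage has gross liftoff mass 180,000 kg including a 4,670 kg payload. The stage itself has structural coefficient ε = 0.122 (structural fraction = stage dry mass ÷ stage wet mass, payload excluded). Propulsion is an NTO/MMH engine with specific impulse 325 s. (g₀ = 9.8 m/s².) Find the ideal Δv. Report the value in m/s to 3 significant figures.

Stage wet mass = m₀ − payload = 180,000 − 4,670 = 175,330 kg.
Stage dry mass = ε × stage wet mass = 0.122 × 175,330 = 21,390.3 kg.
Burnout mass m_f = stage dry + payload = 21,390.3 + 4,670 = 26,060.3 kg.
v_e = Isp · g₀ = 325 × 9.8 = 3185.0 m/s.
Δv = v_e · ln(180,000/26,060.3) = 3185.0 × ln(6.907) = 3185.0 × 1.9325 ≈ 6155 m/s.

Δv ≈ 6160 m/s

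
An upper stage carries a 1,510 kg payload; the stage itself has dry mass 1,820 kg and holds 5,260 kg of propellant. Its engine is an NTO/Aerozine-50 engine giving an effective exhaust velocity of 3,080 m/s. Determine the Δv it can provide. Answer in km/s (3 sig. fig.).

Δv ≈ 2.92 km/s

m₀ = payload + dry + propellant = 1,510 + 1,820 + 5,260 = 8,590 kg.
m_f = payload + dry = 1,510 + 1,820 = 3,330 kg.
Δv = v_e · ln(m₀/m_f) = 3080.0 × ln(2.58) = 3080.0 × 0.9476 ≈ 2918.7 m/s.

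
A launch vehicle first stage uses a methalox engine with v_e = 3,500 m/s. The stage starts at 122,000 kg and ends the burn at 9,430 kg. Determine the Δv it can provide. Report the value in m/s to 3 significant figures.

Δv ≈ 8960 m/s

Rocket equation: Δv = v_e · ln(m₀/m_f) = 3500.0 × ln(12.94) = 3500.0 × 2.5601 ≈ 8960.4 m/s.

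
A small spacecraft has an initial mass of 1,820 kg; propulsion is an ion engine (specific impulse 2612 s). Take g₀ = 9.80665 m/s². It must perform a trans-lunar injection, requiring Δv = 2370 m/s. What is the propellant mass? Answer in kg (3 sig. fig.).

v_e = Isp · g₀ = 2612 × 9.80665 = 25615.0 m/s.
Rocket equation: m₀/m_f = exp(Δv / v_e) = exp(2370 / 25615.0) = exp(0.0925) = 1.0969.
m_f = 1,820 / 1.0969 = 1,659.22 kg, so propellant = m₀ − m_f = 1,820 − 1,659.22 = 160.78 kg.

propellant mass ≈ 161 kg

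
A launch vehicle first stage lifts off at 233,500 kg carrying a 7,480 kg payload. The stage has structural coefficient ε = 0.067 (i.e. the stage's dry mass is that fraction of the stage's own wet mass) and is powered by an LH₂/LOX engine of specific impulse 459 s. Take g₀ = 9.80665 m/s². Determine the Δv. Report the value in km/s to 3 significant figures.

Stage wet mass = m₀ − payload = 233,500 − 7,480 = 226,020 kg.
Stage dry mass = ε × stage wet mass = 0.067 × 226,020 = 15,143.3 kg.
Burnout mass m_f = stage dry + payload = 15,143.3 + 7,480 = 22,623.3 kg.
v_e = Isp · g₀ = 459 × 9.80665 = 4501.3 m/s.
Δv = v_e · ln(233,500/22,623.3) = 4501.3 × ln(10.32) = 4501.3 × 2.3342 ≈ 10507 m/s.

Δv ≈ 10.5 km/s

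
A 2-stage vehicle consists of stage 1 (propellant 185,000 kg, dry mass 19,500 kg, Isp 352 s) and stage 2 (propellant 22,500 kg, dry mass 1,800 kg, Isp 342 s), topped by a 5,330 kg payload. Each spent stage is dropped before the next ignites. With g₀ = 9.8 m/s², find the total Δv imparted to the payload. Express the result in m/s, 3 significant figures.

Δv ≈ 10200 m/s

Ignition mass of stage 1 = 185,000+19,500 + 22,500+1,800 + 5,330 = 234,130 kg.
Stage 1: m₀ = 234,130 kg, m_f = 234,130 − 185,000 = 49,130 kg; Δv = 352×9.8×ln(4.766) = 3449.6×1.5614 ≈ 5386 m/s.
Stage 2: m₀ = 29,630 kg, m_f = 29,630 − 22,500 = 7,130 kg; Δv = 342×9.8×ln(4.156) = 3351.6×1.4245 ≈ 4774 m/s.
Total Δv = 5386 + 4774 = 10160 m/s.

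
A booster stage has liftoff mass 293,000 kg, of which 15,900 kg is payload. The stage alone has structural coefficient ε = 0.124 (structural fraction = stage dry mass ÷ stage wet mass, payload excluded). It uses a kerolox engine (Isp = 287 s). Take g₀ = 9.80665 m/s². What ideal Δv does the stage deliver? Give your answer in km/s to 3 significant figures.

Stage wet mass = m₀ − payload = 293,000 − 15,900 = 277,100 kg.
Stage dry mass = ε × stage wet mass = 0.124 × 277,100 = 34,360.4 kg.
Burnout mass m_f = stage dry + payload = 34,360.4 + 15,900 = 50,260.4 kg.
v_e = Isp · g₀ = 287 × 9.80665 = 2814.5 m/s.
Δv = v_e · ln(293,000/50,260.4) = 2814.5 × ln(5.83) = 2814.5 × 1.7630 ≈ 4962 m/s.

Δv ≈ 4.96 km/s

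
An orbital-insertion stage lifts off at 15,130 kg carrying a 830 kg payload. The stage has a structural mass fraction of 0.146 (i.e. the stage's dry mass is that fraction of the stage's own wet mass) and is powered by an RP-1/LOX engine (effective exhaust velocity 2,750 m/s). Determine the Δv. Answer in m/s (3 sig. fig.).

Δv ≈ 4530 m/s

Stage wet mass = m₀ − payload = 15,130 − 830 = 14,300 kg.
Stage dry mass = ε × stage wet mass = 0.146 × 14,300 = 2,087.8 kg.
Burnout mass m_f = stage dry + payload = 2,087.8 + 830 = 2,917.8 kg.
Δv = v_e · ln(15,130/2,917.8) = 2750.0 × ln(5.185) = 2750.0 × 1.6458 ≈ 4526 m/s.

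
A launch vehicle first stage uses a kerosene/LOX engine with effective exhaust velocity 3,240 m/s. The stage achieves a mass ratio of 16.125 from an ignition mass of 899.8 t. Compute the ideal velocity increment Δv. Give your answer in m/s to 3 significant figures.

Δv = v_e · ln(16.125) = 3240.0 × 2.7804 ≈ 9008.4 m/s.

Δv ≈ 9010 m/s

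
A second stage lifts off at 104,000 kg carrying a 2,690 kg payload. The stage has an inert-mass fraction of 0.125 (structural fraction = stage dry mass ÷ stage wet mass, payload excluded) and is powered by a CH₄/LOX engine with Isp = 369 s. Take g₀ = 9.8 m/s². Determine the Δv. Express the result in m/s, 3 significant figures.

Stage wet mass = m₀ − payload = 104,000 − 2,690 = 101,310 kg.
Stage dry mass = ε × stage wet mass = 0.125 × 101,310 = 12,663.8 kg.
Burnout mass m_f = stage dry + payload = 12,663.8 + 2,690 = 15,353.8 kg.
v_e = Isp · g₀ = 369 × 9.8 = 3616.2 m/s.
Δv = v_e · ln(104,000/15,353.8) = 3616.2 × ln(6.774) = 3616.2 × 1.9130 ≈ 6918 m/s.

Δv ≈ 6920 m/s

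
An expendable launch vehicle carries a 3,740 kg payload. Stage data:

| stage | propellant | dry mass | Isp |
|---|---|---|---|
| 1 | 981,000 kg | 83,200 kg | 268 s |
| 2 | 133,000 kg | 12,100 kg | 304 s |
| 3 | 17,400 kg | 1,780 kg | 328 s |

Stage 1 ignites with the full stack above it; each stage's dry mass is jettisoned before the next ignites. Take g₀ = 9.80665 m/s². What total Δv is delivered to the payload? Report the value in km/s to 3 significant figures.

Ignition mass of stage 1 = 981,000+83,200 + 133,000+12,100 + 17,400+1,780 + 3,740 = 1,232,220 kg.
Stage 1: m₀ = 1,232,220 kg, m_f = 1,232,220 − 981,000 = 251,220 kg; Δv = 268×9.80665×ln(4.905) = 2628.2×1.5902 ≈ 4179 m/s.
Stage 2: m₀ = 168,020 kg, m_f = 168,020 − 133,000 = 35,020 kg; Δv = 304×9.80665×ln(4.798) = 2981.2×1.5682 ≈ 4675 m/s.
Stage 3: m₀ = 22,920 kg, m_f = 22,920 − 17,400 = 5,520 kg; Δv = 328×9.80665×ln(4.152) = 3216.6×1.4236 ≈ 4579 m/s.
Total Δv = 4179 + 4675 + 4579 = 13433 m/s.

Δv ≈ 13.4 km/s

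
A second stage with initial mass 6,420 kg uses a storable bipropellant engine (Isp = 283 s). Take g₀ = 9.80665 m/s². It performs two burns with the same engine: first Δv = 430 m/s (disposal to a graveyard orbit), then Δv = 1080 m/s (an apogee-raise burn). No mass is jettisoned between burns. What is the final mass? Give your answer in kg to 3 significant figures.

final mass ≈ 3730 kg

v_e = Isp · g₀ = 283 × 9.80665 = 2775.3 m/s.
After the first burn: m = 6420 × exp(−430/2775.3) = 6420 × 0.85647 = 5,498.54 kg.
After the second burn: m = 5,498.54 × exp(−1080/2775.3) = 5,498.54 × 0.67763 = 3,725.98 kg.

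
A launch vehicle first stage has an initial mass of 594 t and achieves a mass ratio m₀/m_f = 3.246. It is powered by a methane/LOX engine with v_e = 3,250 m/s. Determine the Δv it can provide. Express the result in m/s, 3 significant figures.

Δv ≈ 3830 m/s

From the ideal rocket equation, Δv = v_e · ln(3.246) = 3250.0 × 1.1774 ≈ 3826.6 m/s.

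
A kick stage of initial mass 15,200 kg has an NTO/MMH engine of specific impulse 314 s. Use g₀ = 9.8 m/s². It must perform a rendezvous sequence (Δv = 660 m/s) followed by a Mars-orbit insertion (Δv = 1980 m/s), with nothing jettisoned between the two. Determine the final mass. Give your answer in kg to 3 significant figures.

final mass ≈ 6450 kg

v_e = Isp · g₀ = 314 × 9.8 = 3077.2 m/s.
After the first burn: m = 15200 × exp(−660/3077.2) = 15200 × 0.80696 = 12,265.8 kg.
After the second burn: m = 12,265.8 × exp(−1980/3077.2) = 12,265.8 × 0.52548 = 6,445.43 kg.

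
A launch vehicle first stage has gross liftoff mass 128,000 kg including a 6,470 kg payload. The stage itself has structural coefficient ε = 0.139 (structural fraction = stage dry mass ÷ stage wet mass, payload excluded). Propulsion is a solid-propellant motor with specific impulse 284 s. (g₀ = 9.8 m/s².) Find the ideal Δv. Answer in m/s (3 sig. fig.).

Stage wet mass = m₀ − payload = 128,000 − 6,470 = 121,530 kg.
Stage dry mass = ε × stage wet mass = 0.139 × 121,530 = 16,892.7 kg.
Burnout mass m_f = stage dry + payload = 16,892.7 + 6,470 = 23,362.7 kg.
v_e = Isp · g₀ = 284 × 9.8 = 2783.2 m/s.
Rocket equation: Δv = v_e · ln(128,000/23,362.7) = 2783.2 × ln(5.479) = 2783.2 × 1.7009 ≈ 4734 m/s.

Δv ≈ 4730 m/s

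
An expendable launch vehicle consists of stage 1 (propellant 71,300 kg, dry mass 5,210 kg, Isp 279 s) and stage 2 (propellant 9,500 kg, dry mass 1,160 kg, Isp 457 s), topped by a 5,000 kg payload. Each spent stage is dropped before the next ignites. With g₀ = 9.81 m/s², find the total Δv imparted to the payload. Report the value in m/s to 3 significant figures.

Ignition mass of stage 1 = 71,300+5,210 + 9,500+1,160 + 5,000 = 92,170 kg.
Stage 1: m₀ = 92,170 kg, m_f = 92,170 − 71,300 = 20,870 kg; Δv = 279×9.81×ln(4.416) = 2737.0×1.4853 ≈ 4065 m/s.
Stage 2: m₀ = 15,660 kg, m_f = 15,660 − 9,500 = 6,160 kg; Δv = 457×9.81×ln(2.542) = 4483.2×0.9330 ≈ 4183 m/s.
Total Δv = 4065 + 4183 = 8248 m/s.

Δv ≈ 8250 m/s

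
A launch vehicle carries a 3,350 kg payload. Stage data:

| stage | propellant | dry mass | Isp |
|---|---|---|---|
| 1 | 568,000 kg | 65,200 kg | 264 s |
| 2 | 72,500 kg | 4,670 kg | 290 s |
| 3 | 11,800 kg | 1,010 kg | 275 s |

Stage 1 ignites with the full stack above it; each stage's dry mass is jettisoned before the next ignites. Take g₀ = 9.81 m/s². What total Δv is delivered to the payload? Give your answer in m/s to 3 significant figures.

Ignition mass of stage 1 = 568,000+65,200 + 72,500+4,670 + 11,800+1,010 + 3,350 = 726,530 kg.
Stage 1: m₀ = 726,530 kg, m_f = 726,530 − 568,000 = 158,530 kg; Δv = 264×9.81×ln(4.583) = 2589.8×1.5223 ≈ 3943 m/s.
Stage 2: m₀ = 93,330 kg, m_f = 93,330 − 72,500 = 20,830 kg; Δv = 290×9.81×ln(4.481) = 2844.9×1.4997 ≈ 4267 m/s.
Stage 3: m₀ = 16,160 kg, m_f = 16,160 − 11,800 = 4,360 kg; Δv = 275×9.81×ln(3.706) = 2697.8×1.3101 ≈ 3534 m/s.
Total Δv = 3943 + 4267 + 3534 = 11744 m/s.

Δv ≈ 11700 m/s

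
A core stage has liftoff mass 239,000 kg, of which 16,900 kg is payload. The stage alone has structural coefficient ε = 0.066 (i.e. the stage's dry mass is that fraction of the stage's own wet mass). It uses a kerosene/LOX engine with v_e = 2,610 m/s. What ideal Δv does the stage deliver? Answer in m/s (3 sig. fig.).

Stage wet mass = m₀ − payload = 239,000 − 16,900 = 222,100 kg.
Stage dry mass = ε × stage wet mass = 0.066 × 222,100 = 14,658.6 kg.
Burnout mass m_f = stage dry + payload = 14,658.6 + 16,900 = 31,558.6 kg.
Rocket equation: Δv = v_e · ln(239,000/31,558.6) = 2610.0 × ln(7.573) = 2610.0 × 2.0246 ≈ 5284 m/s.

Δv ≈ 5280 m/s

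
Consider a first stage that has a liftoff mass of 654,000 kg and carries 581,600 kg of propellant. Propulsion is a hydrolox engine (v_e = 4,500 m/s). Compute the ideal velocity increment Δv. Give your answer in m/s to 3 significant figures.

m_f = m₀ − m_prop = 654,000 − 581,600 = 72,400 kg.
From the ideal rocket equation, Δv = v_e · ln(m₀/m_f) = 4500.0 × ln(9.033) = 4500.0 × 2.2009 ≈ 9904.1 m/s.

Δv ≈ 9900 m/s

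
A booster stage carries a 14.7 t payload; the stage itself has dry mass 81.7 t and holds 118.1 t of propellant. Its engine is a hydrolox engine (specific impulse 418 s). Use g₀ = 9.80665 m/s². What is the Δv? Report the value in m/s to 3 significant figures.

Δv ≈ 3280 m/s

v_e = Isp · g₀ = 418 × 9.80665 = 4099.2 m/s.
m₀ = payload + dry + propellant = 14.7 + 81.7 + 118.1 = 214.5 t.
m_f = payload + dry = 14.7 + 81.7 = 96.4 t.
Rocket equation: Δv = v_e · ln(m₀/m_f) = 4099.2 × ln(2.225) = 4099.2 × 0.7998 ≈ 3278.5 m/s.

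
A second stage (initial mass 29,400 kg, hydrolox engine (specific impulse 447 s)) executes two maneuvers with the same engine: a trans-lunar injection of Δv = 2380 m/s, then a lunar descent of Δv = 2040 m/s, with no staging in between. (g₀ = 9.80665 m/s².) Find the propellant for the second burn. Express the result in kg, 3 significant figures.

propellant for the second burn ≈ 6360 kg

v_e = Isp · g₀ = 447 × 9.80665 = 4383.6 m/s.
After the first burn: m = 29400 × exp(−2380/4383.6) = 29400 × 0.58104 = 17,082.6 kg.
After the second burn: m = 17,082.6 × exp(−2040/4383.6) = 17,082.6 × 0.62790 = 10,726.2 kg.
Second-burn propellant = 17,082.6 − 10,726.2 = 6,356.4 kg.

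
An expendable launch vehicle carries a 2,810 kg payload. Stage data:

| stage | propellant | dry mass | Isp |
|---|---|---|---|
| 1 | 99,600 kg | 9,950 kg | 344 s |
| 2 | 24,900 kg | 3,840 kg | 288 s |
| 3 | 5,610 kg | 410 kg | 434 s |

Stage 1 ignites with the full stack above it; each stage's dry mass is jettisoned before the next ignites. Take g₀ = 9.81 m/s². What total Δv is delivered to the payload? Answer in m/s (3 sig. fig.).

Δv ≈ 11200 m/s

Ignition mass of stage 1 = 99,600+9,950 + 24,900+3,840 + 5,610+410 + 2,810 = 147,120 kg.
Stage 1: m₀ = 147,120 kg, m_f = 147,120 − 99,600 = 47,520 kg; Δv = 344×9.81×ln(3.096) = 3374.6×1.1301 ≈ 3814 m/s.
Stage 2: m₀ = 37,570 kg, m_f = 37,570 − 24,900 = 12,670 kg; Δv = 288×9.81×ln(2.965) = 2825.3×1.0870 ≈ 3071 m/s.
Stage 3: m₀ = 8,830 kg, m_f = 8,830 − 5,610 = 3,220 kg; Δv = 434×9.81×ln(2.742) = 4257.5×1.0088 ≈ 4295 m/s.
Total Δv = 3814 + 3071 + 4295 = 11180 m/s.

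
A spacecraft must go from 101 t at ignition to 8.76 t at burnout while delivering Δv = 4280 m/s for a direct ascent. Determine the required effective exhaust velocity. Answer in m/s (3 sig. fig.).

v_e ≈ 1750 m/s

ln(m₀/m_f) = ln(101000/8760) = ln(11.53) = 2.4449.
By the Tsiolkovsky rocket equation, v_e = Δv / ln(m₀/m_f) = 4280 / 2.4449 = 1750.6 m/s.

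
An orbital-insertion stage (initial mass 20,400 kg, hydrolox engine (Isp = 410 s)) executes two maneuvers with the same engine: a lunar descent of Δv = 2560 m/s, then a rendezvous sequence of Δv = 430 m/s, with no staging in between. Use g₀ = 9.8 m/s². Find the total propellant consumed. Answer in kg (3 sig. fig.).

total propellant consumed ≈ 10700 kg

v_e = Isp · g₀ = 410 × 9.8 = 4018.0 m/s.
After the first burn: m = 20400 × exp(−2560/4018.0) = 20400 × 0.52881 = 10,787.7 kg.
After the second burn: m = 10,787.7 × exp(−430/4018.0) = 10,787.7 × 0.89851 = 9,692.86 kg.
Total propellant = m₀ − m_final = 20400 − 9,692.86 = 10,707.14 kg.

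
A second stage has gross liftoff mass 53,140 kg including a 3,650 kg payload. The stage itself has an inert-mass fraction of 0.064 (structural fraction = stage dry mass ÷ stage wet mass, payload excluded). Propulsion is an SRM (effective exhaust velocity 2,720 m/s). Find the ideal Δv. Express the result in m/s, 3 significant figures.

Stage wet mass = m₀ − payload = 53,140 − 3,650 = 49,490 kg.
Stage dry mass = ε × stage wet mass = 0.064 × 49,490 = 3,167.36 kg.
Burnout mass m_f = stage dry + payload = 3,167.36 + 3,650 = 6,817.36 kg.
By the Tsiolkovsky rocket equation, Δv = v_e · ln(53,140/6,817.36) = 2720.0 × ln(7.795) = 2720.0 × 2.0535 ≈ 5585 m/s.

Δv ≈ 5590 m/s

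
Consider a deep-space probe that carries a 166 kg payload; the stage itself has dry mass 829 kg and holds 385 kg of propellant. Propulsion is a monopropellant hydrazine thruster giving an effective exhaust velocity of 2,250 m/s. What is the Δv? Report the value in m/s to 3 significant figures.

m₀ = payload + dry + propellant = 166 + 829 + 385 = 1,380 kg.
m_f = payload + dry = 166 + 829 = 995 kg.
Using Δv = v_e ln(m₀/m_f): Δv = v_e · ln(m₀/m_f) = 2250.0 × ln(1.387) = 2250.0 × 0.3271 ≈ 736.0 m/s.

Δv ≈ 736 m/s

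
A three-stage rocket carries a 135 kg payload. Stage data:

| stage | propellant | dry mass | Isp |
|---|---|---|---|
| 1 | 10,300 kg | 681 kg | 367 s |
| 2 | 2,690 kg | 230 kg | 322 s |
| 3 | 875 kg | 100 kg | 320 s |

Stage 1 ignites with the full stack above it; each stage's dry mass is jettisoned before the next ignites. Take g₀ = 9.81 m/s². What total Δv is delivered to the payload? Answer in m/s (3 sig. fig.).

Ignition mass of stage 1 = 10,300+681 + 2,690+230 + 875+100 + 135 = 15,011 kg.
Stage 1: m₀ = 15,011 kg, m_f = 15,011 − 10,300 = 4,711 kg; Δv = 367×9.81×ln(3.186) = 3600.3×1.1589 ≈ 4172 m/s.
Stage 2: m₀ = 4,030 kg, m_f = 4,030 − 2,690 = 1,340 kg; Δv = 322×9.81×ln(3.007) = 3158.8×1.1011 ≈ 3478 m/s.
Stage 3: m₀ = 1,110 kg, m_f = 1,110 − 875 = 235 kg; Δv = 320×9.81×ln(4.723) = 3139.2×1.5525 ≈ 4874 m/s.
Total Δv = 4172 + 3478 + 4874 = 12524 m/s.

Δv ≈ 12500 m/s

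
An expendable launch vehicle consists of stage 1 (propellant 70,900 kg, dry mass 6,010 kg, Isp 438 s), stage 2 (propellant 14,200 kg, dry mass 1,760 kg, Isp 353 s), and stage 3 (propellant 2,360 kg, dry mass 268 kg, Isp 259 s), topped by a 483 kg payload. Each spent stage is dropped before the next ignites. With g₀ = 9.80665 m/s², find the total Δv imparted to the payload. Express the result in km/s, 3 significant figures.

Δv ≈ 14.1 km/s

Ignition mass of stage 1 = 70,900+6,010 + 14,200+1,760 + 2,360+268 + 483 = 95,981 kg.
Stage 1: m₀ = 95,981 kg, m_f = 95,981 − 70,900 = 25,081 kg; Δv = 438×9.80665×ln(3.827) = 4295.3×1.3420 ≈ 5764 m/s.
Stage 2: m₀ = 19,071 kg, m_f = 19,071 − 14,200 = 4,871 kg; Δv = 353×9.80665×ln(3.915) = 3461.7×1.3649 ≈ 4725 m/s.
Stage 3: m₀ = 3,111 kg, m_f = 3,111 − 2,360 = 751 kg; Δv = 259×9.80665×ln(4.142) = 2539.9×1.4213 ≈ 3610 m/s.
Total Δv = 5764 + 4725 + 3610 = 14099 m/s.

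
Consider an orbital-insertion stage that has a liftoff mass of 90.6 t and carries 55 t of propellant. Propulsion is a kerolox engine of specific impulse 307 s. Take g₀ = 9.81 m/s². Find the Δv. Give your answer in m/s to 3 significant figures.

Δv ≈ 2810 m/s

v_e = Isp · g₀ = 307 × 9.81 = 3011.7 m/s.
m_f = m₀ − m_prop = 90.6 − 55 = 35.6 t.
Δv = v_e · ln(m₀/m_f) = 3011.7 × ln(2.545) = 3011.7 × 0.9341 ≈ 2813.2 m/s.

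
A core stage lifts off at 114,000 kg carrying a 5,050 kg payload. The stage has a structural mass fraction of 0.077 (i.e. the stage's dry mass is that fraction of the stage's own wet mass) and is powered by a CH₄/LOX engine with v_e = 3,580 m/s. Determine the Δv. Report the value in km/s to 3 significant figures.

Δv ≈ 7.65 km/s

Stage wet mass = m₀ − payload = 114,000 − 5,050 = 108,950 kg.
Stage dry mass = ε × stage wet mass = 0.077 × 108,950 = 8,389.15 kg.
Burnout mass m_f = stage dry + payload = 8,389.15 + 5,050 = 13,439.15 kg.
Δv = v_e · ln(114,000/13,439.15) = 3580.0 × ln(8.483) = 3580.0 × 2.1380 ≈ 7654 m/s.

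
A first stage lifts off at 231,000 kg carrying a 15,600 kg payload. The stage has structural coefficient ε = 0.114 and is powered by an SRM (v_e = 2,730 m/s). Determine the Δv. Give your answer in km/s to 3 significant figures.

Stage wet mass = m₀ − payload = 231,000 − 15,600 = 215,400 kg.
Stage dry mass = ε × stage wet mass = 0.114 × 215,400 = 24,555.6 kg.
Burnout mass m_f = stage dry + payload = 24,555.6 + 15,600 = 40,155.6 kg.
Δv = v_e · ln(231,000/40,155.6) = 2730.0 × ln(5.753) = 2730.0 × 1.7497 ≈ 4777 m/s.

Δv ≈ 4.78 km/s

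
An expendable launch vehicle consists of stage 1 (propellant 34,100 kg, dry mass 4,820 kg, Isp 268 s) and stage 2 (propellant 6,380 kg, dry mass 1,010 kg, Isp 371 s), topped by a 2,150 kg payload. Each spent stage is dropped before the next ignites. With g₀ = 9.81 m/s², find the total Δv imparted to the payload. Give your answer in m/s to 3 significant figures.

Δv ≈ 7220 m/s

Ignition mass of stage 1 = 34,100+4,820 + 6,380+1,010 + 2,150 = 48,460 kg.
Stage 1: m₀ = 48,460 kg, m_f = 48,460 − 34,100 = 14,360 kg; Δv = 268×9.81×ln(3.375) = 2629.1×1.2163 ≈ 3198 m/s.
Stage 2: m₀ = 9,540 kg, m_f = 9,540 − 6,380 = 3,160 kg; Δv = 371×9.81×ln(3.019) = 3639.5×1.1049 ≈ 4021 m/s.
Total Δv = 3198 + 4021 = 7219 m/s.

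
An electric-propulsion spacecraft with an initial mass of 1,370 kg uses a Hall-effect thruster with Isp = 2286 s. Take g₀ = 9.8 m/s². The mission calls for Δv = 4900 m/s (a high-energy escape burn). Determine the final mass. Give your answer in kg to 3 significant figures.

v_e = Isp · g₀ = 2286 × 9.8 = 22402.8 m/s.
From the ideal rocket equation, m₀/m_f = exp(Δv / v_e) = exp(4900 / 22402.8) = exp(0.2187) = 1.2445.
m_f = m₀ / 1.2445 = 1,370 / 1.2445 = 1,100.84 kg.

final mass ≈ 1100 kg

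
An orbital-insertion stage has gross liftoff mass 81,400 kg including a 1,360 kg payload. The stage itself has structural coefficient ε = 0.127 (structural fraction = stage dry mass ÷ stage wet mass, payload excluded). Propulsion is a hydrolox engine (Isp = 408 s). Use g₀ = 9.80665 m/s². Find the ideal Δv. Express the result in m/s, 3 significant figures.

Stage wet mass = m₀ − payload = 81,400 − 1,360 = 80,040 kg.
Stage dry mass = ε × stage wet mass = 0.127 × 80,040 = 10,165.1 kg.
Burnout mass m_f = stage dry + payload = 10,165.1 + 1,360 = 11,525.1 kg.
v_e = Isp · g₀ = 408 × 9.80665 = 4001.1 m/s.
By the Tsiolkovsky rocket equation, Δv = v_e · ln(81,400/11,525.1) = 4001.1 × ln(7.063) = 4001.1 × 1.9548 ≈ 7822 m/s.

Δv ≈ 7820 m/s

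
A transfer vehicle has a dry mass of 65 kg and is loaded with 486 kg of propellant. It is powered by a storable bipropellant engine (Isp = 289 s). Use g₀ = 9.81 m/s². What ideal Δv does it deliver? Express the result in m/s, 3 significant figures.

v_e = Isp · g₀ = 289 × 9.81 = 2835.1 m/s.
m₀ = m_dry + m_prop = 65 + 486 = 551 kg.
Rocket equation: Δv = v_e · ln(m₀/m_f) = 2835.1 × ln(8.477) = 2835.1 × 2.1373 ≈ 6059.6 m/s.

Δv ≈ 6060 m/s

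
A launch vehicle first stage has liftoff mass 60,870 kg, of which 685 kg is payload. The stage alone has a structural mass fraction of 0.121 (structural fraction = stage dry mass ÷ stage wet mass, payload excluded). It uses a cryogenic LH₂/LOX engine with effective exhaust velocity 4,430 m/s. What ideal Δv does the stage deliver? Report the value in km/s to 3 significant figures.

Stage wet mass = m₀ − payload = 60,870 − 685 = 60,185 kg.
Stage dry mass = ε × stage wet mass = 0.121 × 60,185 = 7,282.39 kg.
Burnout mass m_f = stage dry + payload = 7,282.39 + 685 = 7,967.39 kg.
Rocket equation: Δv = v_e · ln(60,870/7,967.39) = 4430.0 × ln(7.64) = 4430.0 × 2.0334 ≈ 9008 m/s.

Δv ≈ 9.01 km/s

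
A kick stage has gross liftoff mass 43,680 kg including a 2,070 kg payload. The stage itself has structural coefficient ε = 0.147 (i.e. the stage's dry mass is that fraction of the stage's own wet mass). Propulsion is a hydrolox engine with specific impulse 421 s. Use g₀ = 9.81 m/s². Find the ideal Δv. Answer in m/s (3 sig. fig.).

Stage wet mass = m₀ − payload = 43,680 − 2,070 = 41,610 kg.
Stage dry mass = ε × stage wet mass = 0.147 × 41,610 = 6,116.67 kg.
Burnout mass m_f = stage dry + payload = 6,116.67 + 2,070 = 8,186.67 kg.
v_e = Isp · g₀ = 421 × 9.81 = 4130.0 m/s.
From the ideal rocket equation, Δv = v_e · ln(43,680/8,186.67) = 4130.0 × ln(5.336) = 4130.0 × 1.6744 ≈ 6915 m/s.

Δv ≈ 6920 m/s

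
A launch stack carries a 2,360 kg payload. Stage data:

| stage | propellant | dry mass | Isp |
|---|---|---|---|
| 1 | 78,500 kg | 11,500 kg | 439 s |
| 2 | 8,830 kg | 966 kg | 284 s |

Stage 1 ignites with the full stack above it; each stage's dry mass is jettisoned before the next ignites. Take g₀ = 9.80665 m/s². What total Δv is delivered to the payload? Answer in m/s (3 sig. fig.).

Δv ≈ 9910 m/s

Ignition mass of stage 1 = 78,500+11,500 + 8,830+966 + 2,360 = 102,156 kg.
Stage 1: m₀ = 102,156 kg, m_f = 102,156 − 78,500 = 23,656 kg; Δv = 439×9.80665×ln(4.318) = 4305.1×1.4629 ≈ 6298 m/s.
Stage 2: m₀ = 12,156 kg, m_f = 12,156 − 8,830 = 3,326 kg; Δv = 284×9.80665×ln(3.655) = 2785.1×1.2961 ≈ 3610 m/s.
Total Δv = 6298 + 3610 = 9908 m/s.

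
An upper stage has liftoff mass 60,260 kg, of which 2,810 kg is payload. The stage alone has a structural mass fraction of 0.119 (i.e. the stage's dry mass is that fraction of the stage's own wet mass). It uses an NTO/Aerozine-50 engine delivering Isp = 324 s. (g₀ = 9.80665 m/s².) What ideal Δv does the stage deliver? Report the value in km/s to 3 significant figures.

Δv ≈ 5.82 km/s

Stage wet mass = m₀ − payload = 60,260 − 2,810 = 57,450 kg.
Stage dry mass = ε × stage wet mass = 0.119 × 57,450 = 6,836.55 kg.
Burnout mass m_f = stage dry + payload = 6,836.55 + 2,810 = 9,646.55 kg.
v_e = Isp · g₀ = 324 × 9.80665 = 3177.4 m/s.
Rocket equation: Δv = v_e · ln(60,260/9,646.55) = 3177.4 × ln(6.247) = 3177.4 × 1.8321 ≈ 5821 m/s.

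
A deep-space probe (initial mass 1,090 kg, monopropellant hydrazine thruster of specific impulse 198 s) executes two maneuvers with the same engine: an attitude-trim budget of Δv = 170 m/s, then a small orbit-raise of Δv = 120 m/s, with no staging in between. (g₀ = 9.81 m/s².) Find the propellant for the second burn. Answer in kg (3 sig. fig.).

propellant for the second burn ≈ 59.8 kg

v_e = Isp · g₀ = 198 × 9.81 = 1942.4 m/s.
After the first burn: m = 1090 × exp(−170/1942.4) = 1090 × 0.91620 = 998.658 kg.
After the second burn: m = 998.658 × exp(−120/1942.4) = 998.658 × 0.94009 = 938.828 kg.
Second-burn propellant = 998.658 − 938.828 = 59.83 kg.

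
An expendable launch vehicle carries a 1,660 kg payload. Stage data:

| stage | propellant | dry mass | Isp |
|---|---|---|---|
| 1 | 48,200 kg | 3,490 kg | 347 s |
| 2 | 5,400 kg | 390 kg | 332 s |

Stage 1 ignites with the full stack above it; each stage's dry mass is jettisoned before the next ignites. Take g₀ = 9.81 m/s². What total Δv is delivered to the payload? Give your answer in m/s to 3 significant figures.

Ignition mass of stage 1 = 48,200+3,490 + 5,400+390 + 1,660 = 59,140 kg.
Stage 1: m₀ = 59,140 kg, m_f = 59,140 − 48,200 = 10,940 kg; Δv = 347×9.81×ln(5.406) = 3404.1×1.6875 ≈ 5744 m/s.
Stage 2: m₀ = 7,450 kg, m_f = 7,450 − 5,400 = 2,050 kg; Δv = 332×9.81×ln(3.634) = 3256.9×1.2904 ≈ 4203 m/s.
Total Δv = 5744 + 4203 = 9947 m/s.

Δv ≈ 9950 m/s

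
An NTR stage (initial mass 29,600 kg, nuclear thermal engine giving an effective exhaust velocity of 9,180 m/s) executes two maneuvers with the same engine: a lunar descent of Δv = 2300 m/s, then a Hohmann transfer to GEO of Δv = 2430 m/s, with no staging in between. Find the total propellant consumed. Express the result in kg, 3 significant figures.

After the first burn: m = 29600 × exp(−2300/9180.0) = 29600 × 0.77838 = 23,040 kg.
After the second burn: m = 23,040 × exp(−2430/9180.0) = 23,040 × 0.76743 = 17,681.6 kg.
Total propellant = m₀ − m_final = 29600 − 17,681.6 = 11,918.4 kg.

total propellant consumed ≈ 11900 kg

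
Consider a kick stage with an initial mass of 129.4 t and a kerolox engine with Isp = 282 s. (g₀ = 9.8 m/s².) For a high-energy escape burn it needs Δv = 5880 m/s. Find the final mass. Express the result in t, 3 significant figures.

final mass ≈ 15.4 t

v_e = Isp · g₀ = 282 × 9.8 = 2763.6 m/s.
m₀/m_f = exp(Δv / v_e) = exp(5880 / 2763.6) = exp(2.1277) = 8.3952.
m_f = m₀ / 8.3952 = 129.4 / 8.3952 = 15.4136 t.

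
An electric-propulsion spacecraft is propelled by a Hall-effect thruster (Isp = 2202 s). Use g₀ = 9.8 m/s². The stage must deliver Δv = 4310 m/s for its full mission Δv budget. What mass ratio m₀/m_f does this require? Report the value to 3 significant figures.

mass ratio ≈ 1.22

v_e = Isp · g₀ = 2202 × 9.8 = 21579.6 m/s.
Rocket equation: m₀/m_f = exp(Δv / v_e) = exp(4310 / 21579.6) = exp(0.1997) = 1.2211.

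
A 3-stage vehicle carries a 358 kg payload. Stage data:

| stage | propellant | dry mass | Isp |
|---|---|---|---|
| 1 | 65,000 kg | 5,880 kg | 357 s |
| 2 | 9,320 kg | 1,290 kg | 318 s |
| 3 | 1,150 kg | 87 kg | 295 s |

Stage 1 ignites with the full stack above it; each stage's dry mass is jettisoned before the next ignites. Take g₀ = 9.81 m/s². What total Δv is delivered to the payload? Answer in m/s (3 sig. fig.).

Δv ≈ 13500 m/s

Ignition mass of stage 1 = 65,000+5,880 + 9,320+1,290 + 1,150+87 + 358 = 83,085 kg.
Stage 1: m₀ = 83,085 kg, m_f = 83,085 − 65,000 = 18,085 kg; Δv = 357×9.81×ln(4.594) = 3502.2×1.5248 ≈ 5340 m/s.
Stage 2: m₀ = 12,205 kg, m_f = 12,205 − 9,320 = 2,885 kg; Δv = 318×9.81×ln(4.231) = 3119.6×1.4423 ≈ 4499 m/s.
Stage 3: m₀ = 1,595 kg, m_f = 1,595 − 1,150 = 445 kg; Δv = 295×9.81×ln(3.584) = 2894.0×1.2766 ≈ 3694 m/s.
Total Δv = 5340 + 4499 + 3694 = 13533 m/s.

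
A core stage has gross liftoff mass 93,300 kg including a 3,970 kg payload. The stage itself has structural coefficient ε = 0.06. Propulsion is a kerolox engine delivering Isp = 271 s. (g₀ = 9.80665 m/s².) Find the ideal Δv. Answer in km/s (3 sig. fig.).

Stage wet mass = m₀ − payload = 93,300 − 3,970 = 89,330 kg.
Stage dry mass = ε × stage wet mass = 0.06 × 89,330 = 5,359.8 kg.
Burnout mass m_f = stage dry + payload = 5,359.8 + 3,970 = 9,329.8 kg.
v_e = Isp · g₀ = 271 × 9.80665 = 2657.6 m/s.
Using Δv = v_e ln(m₀/m_f): Δv = v_e · ln(93,300/9,329.8) = 2657.6 × ln(10) = 2657.6 × 2.3026 ≈ 6119 m/s.

Δv ≈ 6.12 km/s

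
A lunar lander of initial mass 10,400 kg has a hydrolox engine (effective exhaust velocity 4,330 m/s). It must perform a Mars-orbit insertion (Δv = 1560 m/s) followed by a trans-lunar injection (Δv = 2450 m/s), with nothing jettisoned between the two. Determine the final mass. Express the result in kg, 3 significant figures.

After the first burn: m = 10400 × exp(−1560/4330.0) = 10400 × 0.69748 = 7,253.79 kg.
After the second burn: m = 7,253.79 × exp(−2450/4330.0) = 7,253.79 × 0.56789 = 4,119.35 kg.

final mass ≈ 4120 kg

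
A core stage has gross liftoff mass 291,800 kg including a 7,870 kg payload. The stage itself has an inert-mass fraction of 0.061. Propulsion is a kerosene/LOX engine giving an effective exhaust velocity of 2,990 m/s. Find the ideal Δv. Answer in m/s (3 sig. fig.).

Stage wet mass = m₀ − payload = 291,800 − 7,870 = 283,930 kg.
Stage dry mass = ε × stage wet mass = 0.061 × 283,930 = 17,319.7 kg.
Burnout mass m_f = stage dry + payload = 17,319.7 + 7,870 = 25,189.7 kg.
Δv = v_e · ln(291,800/25,189.7) = 2990.0 × ln(11.58) = 2990.0 × 2.4496 ≈ 7324 m/s.

Δv ≈ 7320 m/s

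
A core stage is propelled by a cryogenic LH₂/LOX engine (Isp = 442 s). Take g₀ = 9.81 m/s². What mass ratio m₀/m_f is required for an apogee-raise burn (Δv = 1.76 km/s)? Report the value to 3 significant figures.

v_e = Isp · g₀ = 442 × 9.81 = 4336.0 m/s.
m₀/m_f = exp(Δv / v_e) = exp(1760 / 4336.0) = exp(0.4059) = 1.5007.

mass ratio ≈ 1.50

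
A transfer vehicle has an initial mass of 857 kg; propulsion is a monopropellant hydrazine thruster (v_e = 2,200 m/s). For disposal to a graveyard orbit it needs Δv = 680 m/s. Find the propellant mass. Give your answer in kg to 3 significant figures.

propellant mass ≈ 228 kg

Rocket equation: m₀/m_f = exp(Δv / v_e) = exp(680 / 2200.0) = exp(0.3091) = 1.3622.
m_f = 857 / 1.3622 = 629.129 kg, so propellant = m₀ − m_f = 857 − 629.129 = 227.871 kg.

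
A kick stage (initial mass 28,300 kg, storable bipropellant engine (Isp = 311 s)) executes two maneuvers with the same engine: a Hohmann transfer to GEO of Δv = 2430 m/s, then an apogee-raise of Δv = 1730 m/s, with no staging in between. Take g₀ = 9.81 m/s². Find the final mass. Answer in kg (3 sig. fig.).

v_e = Isp · g₀ = 311 × 9.81 = 3050.9 m/s.
After the first burn: m = 28300 × exp(−2430/3050.9) = 28300 × 0.45091 = 12,760.8 kg.
After the second burn: m = 12,760.8 × exp(−1730/3050.9) = 12,760.8 × 0.56720 = 7,237.93 kg.

final mass ≈ 7240 kg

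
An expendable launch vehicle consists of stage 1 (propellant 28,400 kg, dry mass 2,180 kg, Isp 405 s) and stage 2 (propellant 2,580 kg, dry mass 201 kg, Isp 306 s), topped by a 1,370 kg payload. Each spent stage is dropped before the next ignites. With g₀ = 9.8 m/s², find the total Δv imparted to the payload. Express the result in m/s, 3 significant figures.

Ignition mass of stage 1 = 28,400+2,180 + 2,580+201 + 1,370 = 34,731 kg.
Stage 1: m₀ = 34,731 kg, m_f = 34,731 − 28,400 = 6,331 kg; Δv = 405×9.8×ln(5.486) = 3969.0×1.7022 ≈ 6756 m/s.
Stage 2: m₀ = 4,151 kg, m_f = 4,151 − 2,580 = 1,571 kg; Δv = 306×9.8×ln(2.642) = 2998.8×0.9716 ≈ 2914 m/s.
Total Δv = 6756 + 2914 = 9670 m/s.

Δv ≈ 9670 m/s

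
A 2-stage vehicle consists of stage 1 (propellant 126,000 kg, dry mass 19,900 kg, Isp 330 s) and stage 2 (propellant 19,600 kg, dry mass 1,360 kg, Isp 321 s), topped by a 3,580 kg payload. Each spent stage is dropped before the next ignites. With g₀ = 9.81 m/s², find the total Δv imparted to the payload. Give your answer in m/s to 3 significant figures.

Ignition mass of stage 1 = 126,000+19,900 + 19,600+1,360 + 3,580 = 170,440 kg.
Stage 1: m₀ = 170,440 kg, m_f = 170,440 − 126,000 = 44,440 kg; Δv = 330×9.81×ln(3.835) = 3237.3×1.3442 ≈ 4352 m/s.
Stage 2: m₀ = 24,540 kg, m_f = 24,540 − 19,600 = 4,940 kg; Δv = 321×9.81×ln(4.968) = 3149.0×1.6029 ≈ 5048 m/s.
Total Δv = 4352 + 5048 = 9400 m/s.

Δv ≈ 9400 m/s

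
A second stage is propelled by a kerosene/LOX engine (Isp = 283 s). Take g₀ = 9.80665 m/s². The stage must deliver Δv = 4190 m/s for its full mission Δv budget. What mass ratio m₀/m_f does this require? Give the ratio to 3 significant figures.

mass ratio ≈ 4.53

v_e = Isp · g₀ = 283 × 9.80665 = 2775.3 m/s.
m₀/m_f = exp(Δv / v_e) = exp(4190 / 2775.3) = exp(1.5098) = 4.5256.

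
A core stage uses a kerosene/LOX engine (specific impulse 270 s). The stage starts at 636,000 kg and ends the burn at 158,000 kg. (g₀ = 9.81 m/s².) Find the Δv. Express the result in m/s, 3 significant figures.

v_e = Isp · g₀ = 270 × 9.81 = 2648.7 m/s.
Rocket equation: Δv = v_e · ln(m₀/m_f) = 2648.7 × ln(4.025) = 2648.7 × 1.3926 ≈ 3688.6 m/s.

Δv ≈ 3690 m/s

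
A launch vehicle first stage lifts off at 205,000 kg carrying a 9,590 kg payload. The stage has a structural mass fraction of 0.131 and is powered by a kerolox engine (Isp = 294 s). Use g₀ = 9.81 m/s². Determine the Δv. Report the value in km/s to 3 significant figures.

Δv ≈ 5.08 km/s

Stage wet mass = m₀ − payload = 205,000 − 9,590 = 195,410 kg.
Stage dry mass = ε × stage wet mass = 0.131 × 195,410 = 25,598.7 kg.
Burnout mass m_f = stage dry + payload = 25,598.7 + 9,590 = 35,188.7 kg.
v_e = Isp · g₀ = 294 × 9.81 = 2884.1 m/s.
By the Tsiolkovsky rocket equation, Δv = v_e · ln(205,000/35,188.7) = 2884.1 × ln(5.826) = 2884.1 × 1.7623 ≈ 5083 m/s.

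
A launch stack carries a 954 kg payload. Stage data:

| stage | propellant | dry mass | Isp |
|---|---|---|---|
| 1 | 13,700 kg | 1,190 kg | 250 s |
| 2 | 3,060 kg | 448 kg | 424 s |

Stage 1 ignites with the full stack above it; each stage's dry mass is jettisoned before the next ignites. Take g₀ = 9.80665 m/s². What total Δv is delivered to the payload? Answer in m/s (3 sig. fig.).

Ignition mass of stage 1 = 13,700+1,190 + 3,060+448 + 954 = 19,352 kg.
Stage 1: m₀ = 19,352 kg, m_f = 19,352 − 13,700 = 5,652 kg; Δv = 250×9.80665×ln(3.424) = 2451.7×1.2308 ≈ 3017 m/s.
Stage 2: m₀ = 4,462 kg, m_f = 4,462 − 3,060 = 1,402 kg; Δv = 424×9.80665×ln(3.183) = 4158.0×1.1577 ≈ 4814 m/s.
Total Δv = 3017 + 4814 = 7831 m/s.

Δv ≈ 7830 m/s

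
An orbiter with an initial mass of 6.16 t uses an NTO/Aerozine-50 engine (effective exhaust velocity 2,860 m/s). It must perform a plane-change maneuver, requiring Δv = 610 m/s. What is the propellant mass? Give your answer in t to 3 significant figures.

By the Tsiolkovsky rocket equation, m₀/m_f = exp(Δv / v_e) = exp(610 / 2860.0) = exp(0.2133) = 1.2377.
m_f = 6.16 / 1.2377 = 4.97697 t, so propellant = m₀ − m_f = 6.16 − 4.97697 = 1.18303 t.

propellant mass ≈ 1.18 t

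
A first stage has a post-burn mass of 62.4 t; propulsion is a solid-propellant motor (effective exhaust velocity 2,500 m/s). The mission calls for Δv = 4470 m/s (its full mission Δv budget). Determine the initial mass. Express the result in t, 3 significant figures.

m₀/m_f = exp(Δv / v_e) = exp(4470 / 2500.0) = exp(1.7880) = 5.9775.
m₀ = m_f × 5.9775 = 62.4 × 5.9775 = 372.996 t.

initial mass ≈ 373 t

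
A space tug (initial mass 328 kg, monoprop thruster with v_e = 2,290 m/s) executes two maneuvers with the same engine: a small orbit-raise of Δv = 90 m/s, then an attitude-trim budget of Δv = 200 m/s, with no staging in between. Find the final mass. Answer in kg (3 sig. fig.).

final mass ≈ 289 kg

After the first burn: m = 328 × exp(−90/2290.0) = 328 × 0.96146 = 315.359 kg.
After the second burn: m = 315.359 × exp(−200/2290.0) = 315.359 × 0.91637 = 288.986 kg.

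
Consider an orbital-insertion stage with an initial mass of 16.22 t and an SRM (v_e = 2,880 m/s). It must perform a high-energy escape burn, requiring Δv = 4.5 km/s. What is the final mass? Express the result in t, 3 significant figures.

final mass ≈ 3.40 t

From the ideal rocket equation, m₀/m_f = exp(Δv / v_e) = exp(4500 / 2880.0) = exp(1.5625) = 4.7707.
m_f = m₀ / 4.7707 = 16.22 / 4.7707 = 3.39992 t.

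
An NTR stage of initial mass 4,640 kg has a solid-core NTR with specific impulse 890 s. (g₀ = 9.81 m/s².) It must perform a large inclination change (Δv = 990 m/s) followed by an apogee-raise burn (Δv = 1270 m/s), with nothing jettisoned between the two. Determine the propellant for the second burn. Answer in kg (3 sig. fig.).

v_e = Isp · g₀ = 890 × 9.81 = 8730.9 m/s.
After the first burn: m = 4640 × exp(−990/8730.9) = 4640 × 0.89280 = 4,142.59 kg.
After the second burn: m = 4,142.59 × exp(−1270/8730.9) = 4,142.59 × 0.86462 = 3,581.77 kg.
Second-burn propellant = 4,142.59 − 3,581.77 = 560.82 kg.

propellant for the second burn ≈ 561 kg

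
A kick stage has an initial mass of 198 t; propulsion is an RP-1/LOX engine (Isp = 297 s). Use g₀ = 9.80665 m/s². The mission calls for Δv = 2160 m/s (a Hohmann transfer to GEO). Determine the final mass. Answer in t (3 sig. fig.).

v_e = Isp · g₀ = 297 × 9.80665 = 2912.6 m/s.
From the ideal rocket equation, m₀/m_f = exp(Δv / v_e) = exp(2160 / 2912.6) = exp(0.7416) = 2.0993.
m_f = m₀ / 2.0993 = 198 / 2.0993 = 94.3172 t.

final mass ≈ 94.3 t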